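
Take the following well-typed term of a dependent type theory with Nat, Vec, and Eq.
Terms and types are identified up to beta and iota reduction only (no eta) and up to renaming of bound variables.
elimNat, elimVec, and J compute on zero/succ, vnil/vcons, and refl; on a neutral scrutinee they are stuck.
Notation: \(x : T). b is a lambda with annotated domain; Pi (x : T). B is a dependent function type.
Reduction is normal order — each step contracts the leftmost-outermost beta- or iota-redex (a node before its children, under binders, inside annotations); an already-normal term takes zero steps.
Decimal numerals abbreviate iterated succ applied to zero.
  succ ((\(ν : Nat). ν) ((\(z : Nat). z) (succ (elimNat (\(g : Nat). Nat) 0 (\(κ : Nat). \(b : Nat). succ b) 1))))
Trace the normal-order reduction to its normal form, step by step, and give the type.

reduction (normal order):
  succ ((\(ν : Nat). ν) ((\(z : Nat). z) (succ (elimNat (\(g : Nat). Nat) 0 (\(κ : Nat). \(b : Nat). succ b) 1))))
  ~> succ ((\(ν : Nat). ν) (succ (elimNat (\(z : Nat). Nat) 0 (\(g : Nat). \(κ : Nat). succ κ) 1)))
  ~> succ (succ (elimNat (\(ν : Nat). Nat) 0 (\(z : Nat). \(g : Nat). succ g) 1))
  ~> succ (succ ((\(ν : Nat). \(z : Nat). succ z) 0 (elimNat (\(g : Nat). Nat) 0 (\(κ : Nat). \(b : Nat). succ b) 0)))
  ~> succ (succ ((\(ν : Nat). succ ν) (elimNat (\(z : Nat). Nat) 0 (\(g : Nat). \(κ : Nat). succ κ) 0)))
  ~> succ (succ (succ (elimNat (\(ν : Nat). Nat) 0 (\(z : Nat). \(g : Nat). succ g) 0)))
  ~> 3
the term's type:
  Nat


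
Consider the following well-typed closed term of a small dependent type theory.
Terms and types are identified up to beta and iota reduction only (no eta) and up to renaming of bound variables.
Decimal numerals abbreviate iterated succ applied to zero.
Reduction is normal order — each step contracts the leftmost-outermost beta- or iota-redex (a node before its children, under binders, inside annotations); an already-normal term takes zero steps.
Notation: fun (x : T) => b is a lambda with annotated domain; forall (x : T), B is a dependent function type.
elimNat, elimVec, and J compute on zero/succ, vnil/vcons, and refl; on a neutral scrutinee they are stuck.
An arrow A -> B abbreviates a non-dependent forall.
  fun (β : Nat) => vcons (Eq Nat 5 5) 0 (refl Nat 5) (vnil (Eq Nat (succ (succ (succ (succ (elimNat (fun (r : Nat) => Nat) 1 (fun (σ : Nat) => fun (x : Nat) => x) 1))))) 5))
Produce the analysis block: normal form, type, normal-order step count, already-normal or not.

normal form:
  fun (β : Nat) => vcons (Eq Nat 5 5) 0 (refl Nat 5) (vnil (Eq Nat 5 5))
the term's type:
  Nat -> Vec (Eq Nat 5 5) 1
steps to reach normal form (normal order): 4
already normal: no
first contracted redex: an elimNat iota-redex


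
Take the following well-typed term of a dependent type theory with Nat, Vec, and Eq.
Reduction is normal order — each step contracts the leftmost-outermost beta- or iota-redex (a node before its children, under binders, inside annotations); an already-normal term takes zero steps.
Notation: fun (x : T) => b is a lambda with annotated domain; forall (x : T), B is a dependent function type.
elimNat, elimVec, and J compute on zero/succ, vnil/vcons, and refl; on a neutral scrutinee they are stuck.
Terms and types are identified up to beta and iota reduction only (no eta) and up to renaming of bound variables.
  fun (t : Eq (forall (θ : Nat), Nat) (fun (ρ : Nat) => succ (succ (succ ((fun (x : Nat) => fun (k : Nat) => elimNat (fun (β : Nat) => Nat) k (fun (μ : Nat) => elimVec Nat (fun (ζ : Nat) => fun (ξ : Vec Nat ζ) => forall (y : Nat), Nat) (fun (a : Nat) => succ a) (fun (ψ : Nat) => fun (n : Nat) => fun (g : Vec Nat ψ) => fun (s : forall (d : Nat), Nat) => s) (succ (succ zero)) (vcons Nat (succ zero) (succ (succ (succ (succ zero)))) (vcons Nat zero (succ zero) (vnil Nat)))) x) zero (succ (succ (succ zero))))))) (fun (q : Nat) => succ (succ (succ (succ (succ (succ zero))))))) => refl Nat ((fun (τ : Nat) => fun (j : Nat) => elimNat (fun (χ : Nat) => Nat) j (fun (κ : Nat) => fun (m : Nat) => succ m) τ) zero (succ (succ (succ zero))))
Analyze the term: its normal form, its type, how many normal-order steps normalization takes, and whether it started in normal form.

normal form:
  fun (t : Eq (forall (θ : Nat), Nat) (fun (ρ : Nat) => succ (succ (succ (succ (succ (succ zero)))))) (fun (x : Nat) => succ (succ (succ (succ (succ (succ zero))))))) => refl Nat (succ (succ (succ zero)))
the term's type:
  forall (t : Eq (forall (θ : Nat), Nat) (fun (ρ : Nat) => succ (succ (succ (succ (succ (succ zero)))))) (fun (x : Nat) => succ (succ (succ (succ (succ (succ zero))))))), Eq Nat (succ (succ (succ zero))) (succ (succ (succ zero)))
steps to reach normal form (normal order): 6
already normal: no
first redex: a beta-redex


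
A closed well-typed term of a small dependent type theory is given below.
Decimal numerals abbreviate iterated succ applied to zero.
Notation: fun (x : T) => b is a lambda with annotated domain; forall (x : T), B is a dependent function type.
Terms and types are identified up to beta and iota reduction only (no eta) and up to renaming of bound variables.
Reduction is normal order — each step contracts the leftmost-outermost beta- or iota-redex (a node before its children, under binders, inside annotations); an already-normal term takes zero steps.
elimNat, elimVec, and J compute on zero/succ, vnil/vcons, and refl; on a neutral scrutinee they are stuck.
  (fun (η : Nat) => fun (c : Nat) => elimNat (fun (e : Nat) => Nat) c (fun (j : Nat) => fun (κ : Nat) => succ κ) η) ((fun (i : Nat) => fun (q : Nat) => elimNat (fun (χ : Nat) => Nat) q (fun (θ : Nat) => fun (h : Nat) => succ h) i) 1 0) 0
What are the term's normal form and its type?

reduced normal form:
  1
inferred type:
  Nat
observation: 12 normal-order steps separate the term from its normal form.


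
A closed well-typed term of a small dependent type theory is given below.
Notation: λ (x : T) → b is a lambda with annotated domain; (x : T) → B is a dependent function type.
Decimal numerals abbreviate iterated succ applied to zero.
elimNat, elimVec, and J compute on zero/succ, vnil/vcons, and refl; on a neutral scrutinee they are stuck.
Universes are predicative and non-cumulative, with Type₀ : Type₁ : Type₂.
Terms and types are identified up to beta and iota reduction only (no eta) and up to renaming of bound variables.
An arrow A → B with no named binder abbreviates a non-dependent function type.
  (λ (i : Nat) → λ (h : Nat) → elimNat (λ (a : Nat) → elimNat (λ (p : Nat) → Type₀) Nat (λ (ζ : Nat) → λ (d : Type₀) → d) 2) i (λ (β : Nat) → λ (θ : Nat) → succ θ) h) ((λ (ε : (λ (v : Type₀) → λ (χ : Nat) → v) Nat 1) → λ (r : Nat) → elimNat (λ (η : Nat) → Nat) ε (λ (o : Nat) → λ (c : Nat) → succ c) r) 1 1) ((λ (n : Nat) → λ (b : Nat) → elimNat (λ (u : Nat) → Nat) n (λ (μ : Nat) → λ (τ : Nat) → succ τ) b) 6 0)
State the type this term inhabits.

inferred type:
  Nat


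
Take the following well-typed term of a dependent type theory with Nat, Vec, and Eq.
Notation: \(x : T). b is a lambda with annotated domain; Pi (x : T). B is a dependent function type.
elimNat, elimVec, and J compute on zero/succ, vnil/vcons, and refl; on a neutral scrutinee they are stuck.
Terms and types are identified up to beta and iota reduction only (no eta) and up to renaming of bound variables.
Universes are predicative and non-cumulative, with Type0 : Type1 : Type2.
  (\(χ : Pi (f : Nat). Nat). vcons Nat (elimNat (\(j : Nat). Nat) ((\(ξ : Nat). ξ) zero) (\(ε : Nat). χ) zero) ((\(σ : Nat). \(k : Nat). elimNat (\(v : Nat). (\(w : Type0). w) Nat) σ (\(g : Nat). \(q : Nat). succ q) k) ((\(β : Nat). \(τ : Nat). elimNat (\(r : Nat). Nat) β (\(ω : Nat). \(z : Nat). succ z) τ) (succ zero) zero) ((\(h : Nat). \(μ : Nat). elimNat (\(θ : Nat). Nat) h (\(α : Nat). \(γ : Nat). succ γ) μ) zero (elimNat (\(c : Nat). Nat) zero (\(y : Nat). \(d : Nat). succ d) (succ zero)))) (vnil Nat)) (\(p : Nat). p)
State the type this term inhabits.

inferred type:
  Vec Nat (succ zero)


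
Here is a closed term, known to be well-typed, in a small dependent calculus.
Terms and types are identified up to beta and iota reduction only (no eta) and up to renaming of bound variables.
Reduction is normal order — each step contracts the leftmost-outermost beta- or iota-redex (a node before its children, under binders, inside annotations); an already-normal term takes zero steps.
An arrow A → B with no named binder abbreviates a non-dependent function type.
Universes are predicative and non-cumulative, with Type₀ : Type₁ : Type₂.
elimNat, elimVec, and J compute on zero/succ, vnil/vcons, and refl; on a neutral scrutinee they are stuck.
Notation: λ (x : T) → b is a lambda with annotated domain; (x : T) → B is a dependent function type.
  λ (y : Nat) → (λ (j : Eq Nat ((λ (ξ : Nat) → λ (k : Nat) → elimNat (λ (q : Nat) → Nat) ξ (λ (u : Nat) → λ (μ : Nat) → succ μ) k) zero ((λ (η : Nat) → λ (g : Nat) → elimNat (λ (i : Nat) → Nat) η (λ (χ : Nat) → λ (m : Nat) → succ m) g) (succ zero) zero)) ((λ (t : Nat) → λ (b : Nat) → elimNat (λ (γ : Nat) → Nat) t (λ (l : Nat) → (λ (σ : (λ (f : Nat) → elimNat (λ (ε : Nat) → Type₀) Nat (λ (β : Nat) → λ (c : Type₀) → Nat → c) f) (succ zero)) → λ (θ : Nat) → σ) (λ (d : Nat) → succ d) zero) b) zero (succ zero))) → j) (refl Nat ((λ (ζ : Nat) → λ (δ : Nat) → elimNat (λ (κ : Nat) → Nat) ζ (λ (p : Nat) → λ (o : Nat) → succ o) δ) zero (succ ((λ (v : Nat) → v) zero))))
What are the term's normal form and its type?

reduced normal form:
  λ (y : Nat) → refl Nat (succ zero)
the term's type:
  Nat → Eq Nat (succ zero) (succ zero)


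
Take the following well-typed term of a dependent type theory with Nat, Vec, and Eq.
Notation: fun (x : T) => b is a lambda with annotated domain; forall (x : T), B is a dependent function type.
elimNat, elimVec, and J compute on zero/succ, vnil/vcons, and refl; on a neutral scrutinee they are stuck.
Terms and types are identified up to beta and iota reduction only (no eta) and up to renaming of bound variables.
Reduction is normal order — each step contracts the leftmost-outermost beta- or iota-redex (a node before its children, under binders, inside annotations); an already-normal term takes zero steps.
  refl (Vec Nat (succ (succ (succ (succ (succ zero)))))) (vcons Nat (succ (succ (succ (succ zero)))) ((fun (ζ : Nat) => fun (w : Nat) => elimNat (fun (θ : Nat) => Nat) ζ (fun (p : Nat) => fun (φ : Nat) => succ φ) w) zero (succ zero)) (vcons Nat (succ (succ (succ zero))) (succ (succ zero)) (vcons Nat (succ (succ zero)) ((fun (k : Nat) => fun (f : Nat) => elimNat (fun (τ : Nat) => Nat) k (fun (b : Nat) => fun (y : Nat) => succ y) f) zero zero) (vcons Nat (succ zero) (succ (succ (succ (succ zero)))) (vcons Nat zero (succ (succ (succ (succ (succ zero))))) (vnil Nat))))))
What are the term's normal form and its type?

reduced normal form:
  refl (Vec Nat (succ (succ (succ (succ (succ zero)))))) (vcons Nat (succ (succ (succ (succ zero)))) (succ zero) (vcons Nat (succ (succ (succ zero))) (succ (succ zero)) (vcons Nat (succ (succ zero)) zero (vcons Nat (succ zero) (succ (succ (succ (succ zero)))) (vcons Nat zero (succ (succ (succ (succ (succ zero))))) (vnil Nat))))))
inferred type:
  Eq (Vec Nat (succ (succ (succ (succ (succ zero)))))) (vcons Nat (succ (succ (succ (succ zero)))) (succ zero) (vcons Nat (succ (succ (succ zero))) (succ (succ zero)) (vcons Nat (succ (succ zero)) zero (vcons Nat (succ zero) (succ (succ (succ (succ zero)))) (vcons Nat zero (succ (succ (succ (succ (succ zero))))) (vnil Nat)))))) (vcons Nat (succ (succ (succ (succ zero)))) (succ zero) (vcons Nat (succ (succ (succ zero))) (succ (succ zero)) (vcons Nat (succ (succ zero)) zero (vcons Nat (succ zero) (succ (succ (succ (succ zero)))) (vcons Nat zero (succ (succ (succ (succ (succ zero))))) (vnil Nat))))))
observation: the term reaches its normal form after 9 normal-order steps.


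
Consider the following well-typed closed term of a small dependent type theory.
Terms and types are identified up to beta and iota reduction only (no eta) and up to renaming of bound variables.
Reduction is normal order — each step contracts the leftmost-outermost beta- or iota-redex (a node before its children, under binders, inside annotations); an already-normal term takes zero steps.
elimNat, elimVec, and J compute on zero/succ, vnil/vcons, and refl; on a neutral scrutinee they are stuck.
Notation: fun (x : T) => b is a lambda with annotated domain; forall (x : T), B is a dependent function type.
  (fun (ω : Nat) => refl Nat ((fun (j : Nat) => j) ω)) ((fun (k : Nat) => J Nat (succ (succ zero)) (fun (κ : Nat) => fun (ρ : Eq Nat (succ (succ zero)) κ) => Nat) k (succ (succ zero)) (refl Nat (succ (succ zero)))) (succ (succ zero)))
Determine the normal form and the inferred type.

resulting normal form:
  refl Nat (succ (succ zero))
type:
  Eq Nat (succ (succ zero)) (succ (succ zero))


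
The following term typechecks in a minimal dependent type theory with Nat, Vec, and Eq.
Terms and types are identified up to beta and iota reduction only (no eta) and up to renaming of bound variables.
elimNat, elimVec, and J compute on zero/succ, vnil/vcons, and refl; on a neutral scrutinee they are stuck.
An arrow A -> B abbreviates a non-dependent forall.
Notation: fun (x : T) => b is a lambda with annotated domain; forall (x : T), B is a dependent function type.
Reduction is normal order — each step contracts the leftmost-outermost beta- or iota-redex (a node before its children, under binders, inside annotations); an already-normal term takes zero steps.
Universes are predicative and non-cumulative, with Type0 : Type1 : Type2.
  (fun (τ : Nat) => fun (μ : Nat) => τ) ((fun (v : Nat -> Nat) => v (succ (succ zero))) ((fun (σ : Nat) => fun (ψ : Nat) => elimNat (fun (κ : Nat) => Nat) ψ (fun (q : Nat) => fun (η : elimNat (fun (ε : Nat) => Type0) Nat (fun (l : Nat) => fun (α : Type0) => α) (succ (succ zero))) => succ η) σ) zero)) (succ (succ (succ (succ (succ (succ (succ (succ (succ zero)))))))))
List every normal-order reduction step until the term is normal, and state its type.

reduction (normal order):
  (fun (τ : Nat) => fun (μ : Nat) => τ) ((fun (v : Nat -> Nat) => v (succ (succ zero))) ((fun (σ : Nat) => fun (ψ : Nat) => elimNat (fun (κ : Nat) => Nat) ψ (fun (q : Nat) => fun (η : elimNat (fun (ε : Nat) => Type0) Nat (fun (l : Nat) => fun (α : Type0) => α) (succ (succ zero))) => succ η) σ) zero)) (succ (succ (succ (succ (succ (succ (succ (succ (succ zero)))))))))
  ~> (fun (τ : Nat) => (fun (μ : Nat -> Nat) => μ (succ (succ zero))) ((fun (v : Nat) => fun (σ : Nat) => elimNat (fun (ψ : Nat) => Nat) σ (fun (κ : Nat) => fun (q : elimNat (fun (η : Nat) => Type0) Nat (fun (ε : Nat) => fun (l : Type0) => l) (succ (succ zero))) => succ q) v) zero)) (succ (succ (succ (succ (succ (succ (succ (succ (succ zero)))))))))
  ~> (fun (τ : Nat -> Nat) => τ (succ (succ zero))) ((fun (μ : Nat) => fun (v : Nat) => elimNat (fun (σ : Nat) => Nat) v (fun (ψ : Nat) => fun (κ : elimNat (fun (q : Nat) => Type0) Nat (fun (η : Nat) => fun (ε : Type0) => ε) (succ (succ zero))) => succ κ) μ) zero)
  ~> (fun (τ : Nat) => fun (μ : Nat) => elimNat (fun (v : Nat) => Nat) μ (fun (σ : Nat) => fun (ψ : elimNat (fun (κ : Nat) => Type0) Nat (fun (q : Nat) => fun (η : Type0) => η) (succ (succ zero))) => succ ψ) τ) zero (succ (succ zero))
  ~> (fun (τ : Nat) => elimNat (fun (μ : Nat) => Nat) τ (fun (v : Nat) => fun (σ : elimNat (fun (ψ : Nat) => Type0) Nat (fun (κ : Nat) => fun (q : Type0) => q) (succ (succ zero))) => succ σ) zero) (succ (succ zero))
  ~> elimNat (fun (τ : Nat) => Nat) (succ (succ zero)) (fun (μ : Nat) => fun (v : elimNat (fun (σ : Nat) => Type0) Nat (fun (ψ : Nat) => fun (κ : Type0) => κ) (succ (succ zero))) => succ v) zero
  ~> succ (succ zero)
the term's type:
  Nat


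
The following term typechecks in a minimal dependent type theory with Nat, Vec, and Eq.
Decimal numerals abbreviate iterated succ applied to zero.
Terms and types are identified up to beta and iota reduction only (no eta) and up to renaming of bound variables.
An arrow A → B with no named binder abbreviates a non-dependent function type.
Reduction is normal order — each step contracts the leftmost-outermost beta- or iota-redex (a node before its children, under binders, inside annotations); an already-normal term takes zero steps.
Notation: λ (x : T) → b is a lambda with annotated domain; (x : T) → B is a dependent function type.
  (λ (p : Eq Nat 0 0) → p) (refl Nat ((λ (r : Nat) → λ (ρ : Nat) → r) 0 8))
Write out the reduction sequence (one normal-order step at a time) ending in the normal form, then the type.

normal-order reduction:
  (λ (p : Eq Nat 0 0) → p) (refl Nat ((λ (r : Nat) → λ (ρ : Nat) → r) 0 8))
  ~> refl Nat ((λ (p : Nat) → λ (r : Nat) → p) 0 8)
  ~> refl Nat ((λ (p : Nat) → 0) 8)
  ~> refl Nat 0
the term's type:
  Eq Nat 0 0


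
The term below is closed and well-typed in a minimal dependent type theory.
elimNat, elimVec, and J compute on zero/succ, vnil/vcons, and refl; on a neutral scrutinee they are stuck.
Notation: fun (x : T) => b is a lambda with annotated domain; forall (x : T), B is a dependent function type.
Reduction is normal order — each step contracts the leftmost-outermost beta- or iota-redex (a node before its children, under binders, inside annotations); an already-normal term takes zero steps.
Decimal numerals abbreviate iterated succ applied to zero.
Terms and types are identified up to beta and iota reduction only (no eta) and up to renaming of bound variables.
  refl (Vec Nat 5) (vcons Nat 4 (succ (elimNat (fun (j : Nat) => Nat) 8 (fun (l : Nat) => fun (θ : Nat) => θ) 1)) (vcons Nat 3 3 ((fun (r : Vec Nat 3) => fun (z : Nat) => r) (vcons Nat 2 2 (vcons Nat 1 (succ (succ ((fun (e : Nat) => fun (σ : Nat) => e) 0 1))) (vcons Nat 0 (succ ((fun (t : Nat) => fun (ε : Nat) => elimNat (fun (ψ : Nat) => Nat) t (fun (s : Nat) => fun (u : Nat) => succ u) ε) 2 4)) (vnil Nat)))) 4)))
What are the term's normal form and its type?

reduced normal form:
  refl (Vec Nat 5) (vcons Nat 4 9 (vcons Nat 3 3 (vcons Nat 2 2 (vcons Nat 1 2 (vcons Nat 0 7 (vnil Nat))))))
the term's type:
  Eq (Vec Nat 5) (vcons Nat 4 9 (vcons Nat 3 3 (vcons Nat 2 2 (vcons Nat 1 2 (vcons Nat 0 7 (vnil Nat)))))) (vcons Nat 4 9 (vcons Nat 3 3 (vcons Nat 2 2 (vcons Nat 1 2 (vcons Nat 0 7 (vnil Nat))))))
observation: the term reaches its normal form after 23 normal-order steps.


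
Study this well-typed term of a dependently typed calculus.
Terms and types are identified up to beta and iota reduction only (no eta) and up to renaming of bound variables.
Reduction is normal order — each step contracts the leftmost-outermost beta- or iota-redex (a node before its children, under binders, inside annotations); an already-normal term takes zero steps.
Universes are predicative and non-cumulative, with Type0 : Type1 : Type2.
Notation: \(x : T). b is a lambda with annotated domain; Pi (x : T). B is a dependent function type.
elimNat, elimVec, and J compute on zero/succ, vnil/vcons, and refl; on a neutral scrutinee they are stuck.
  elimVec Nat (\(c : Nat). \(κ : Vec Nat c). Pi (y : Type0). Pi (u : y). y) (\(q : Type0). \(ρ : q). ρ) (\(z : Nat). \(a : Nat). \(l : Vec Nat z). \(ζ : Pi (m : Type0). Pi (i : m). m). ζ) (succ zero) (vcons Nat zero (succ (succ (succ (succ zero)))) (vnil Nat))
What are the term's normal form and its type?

resulting normal form:
  \(c : Type0). \(κ : c). κ
the term's type:
  Pi (c : Type0). Pi (κ : c). c
observation: the term reaches its normal form after 6 normal-order steps.


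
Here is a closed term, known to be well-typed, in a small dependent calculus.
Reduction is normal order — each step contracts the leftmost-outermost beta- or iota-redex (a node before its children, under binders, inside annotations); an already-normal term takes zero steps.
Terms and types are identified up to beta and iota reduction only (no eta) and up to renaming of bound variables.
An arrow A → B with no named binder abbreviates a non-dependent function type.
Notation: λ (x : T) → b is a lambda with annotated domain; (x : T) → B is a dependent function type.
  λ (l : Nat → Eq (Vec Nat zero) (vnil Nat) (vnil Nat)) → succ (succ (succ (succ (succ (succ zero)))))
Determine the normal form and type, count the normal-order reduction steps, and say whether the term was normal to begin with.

normal form:
  λ (l : Nat → Eq (Vec Nat zero) (vnil Nat) (vnil Nat)) → succ (succ (succ (succ (succ (succ zero)))))
type:
  (Nat → Eq (Vec Nat zero) (vnil Nat) (vnil Nat)) → Nat
normal-order step count: 0
term was already normal: yes


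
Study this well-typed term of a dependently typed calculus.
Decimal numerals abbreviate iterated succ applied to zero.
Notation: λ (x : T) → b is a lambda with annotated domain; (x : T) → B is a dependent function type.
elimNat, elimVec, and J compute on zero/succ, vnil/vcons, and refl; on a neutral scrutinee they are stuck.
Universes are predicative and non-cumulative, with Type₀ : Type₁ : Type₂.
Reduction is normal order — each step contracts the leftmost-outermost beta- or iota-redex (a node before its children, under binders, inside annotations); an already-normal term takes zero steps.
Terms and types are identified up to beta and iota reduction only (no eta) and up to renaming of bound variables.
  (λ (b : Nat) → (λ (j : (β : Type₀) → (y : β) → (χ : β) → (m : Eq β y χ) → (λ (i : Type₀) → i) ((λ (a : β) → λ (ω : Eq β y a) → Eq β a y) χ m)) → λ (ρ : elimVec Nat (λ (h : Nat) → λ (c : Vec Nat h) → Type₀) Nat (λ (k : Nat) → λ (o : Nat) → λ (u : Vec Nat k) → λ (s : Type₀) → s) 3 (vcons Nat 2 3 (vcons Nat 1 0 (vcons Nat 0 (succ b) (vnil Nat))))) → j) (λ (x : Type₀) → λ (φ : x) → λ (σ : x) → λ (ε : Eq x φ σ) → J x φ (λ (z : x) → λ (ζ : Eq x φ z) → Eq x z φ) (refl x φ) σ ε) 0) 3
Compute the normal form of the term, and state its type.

normal form:
  λ (b : Type₀) → λ (j : b) → λ (β : b) → λ (y : Eq b j β) → J b j (λ (χ : b) → λ (m : Eq b j χ) → Eq b χ j) (refl b j) β y
type:
  (b : Type₀) → (j : b) → (β : b) → (y : Eq b j β) → Eq b β j
observation: normalization takes exactly 3 steps under the normal-order strategy.


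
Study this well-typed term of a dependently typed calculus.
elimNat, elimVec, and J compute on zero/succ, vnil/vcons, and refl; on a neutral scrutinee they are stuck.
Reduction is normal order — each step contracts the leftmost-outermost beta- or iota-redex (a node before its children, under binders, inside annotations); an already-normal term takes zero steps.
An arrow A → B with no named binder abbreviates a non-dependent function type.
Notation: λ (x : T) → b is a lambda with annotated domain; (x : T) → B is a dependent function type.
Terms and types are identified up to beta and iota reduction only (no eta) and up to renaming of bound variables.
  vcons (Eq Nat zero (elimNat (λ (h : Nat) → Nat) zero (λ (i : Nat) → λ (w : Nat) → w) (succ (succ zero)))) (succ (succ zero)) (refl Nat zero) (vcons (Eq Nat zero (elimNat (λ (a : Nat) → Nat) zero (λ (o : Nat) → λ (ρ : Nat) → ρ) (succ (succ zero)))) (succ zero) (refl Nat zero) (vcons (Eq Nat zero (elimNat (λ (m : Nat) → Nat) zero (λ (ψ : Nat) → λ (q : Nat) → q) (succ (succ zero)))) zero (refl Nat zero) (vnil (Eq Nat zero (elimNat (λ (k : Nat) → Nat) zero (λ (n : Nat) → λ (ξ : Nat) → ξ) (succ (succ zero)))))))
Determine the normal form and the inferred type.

normal form:
  vcons (Eq Nat zero zero) (succ (succ zero)) (refl Nat zero) (vcons (Eq Nat zero zero) (succ zero) (refl Nat zero) (vcons (Eq Nat zero zero) zero (refl Nat zero) (vnil (Eq Nat zero zero))))
the term's type:
  Vec (Eq Nat zero zero) (succ (succ (succ zero)))


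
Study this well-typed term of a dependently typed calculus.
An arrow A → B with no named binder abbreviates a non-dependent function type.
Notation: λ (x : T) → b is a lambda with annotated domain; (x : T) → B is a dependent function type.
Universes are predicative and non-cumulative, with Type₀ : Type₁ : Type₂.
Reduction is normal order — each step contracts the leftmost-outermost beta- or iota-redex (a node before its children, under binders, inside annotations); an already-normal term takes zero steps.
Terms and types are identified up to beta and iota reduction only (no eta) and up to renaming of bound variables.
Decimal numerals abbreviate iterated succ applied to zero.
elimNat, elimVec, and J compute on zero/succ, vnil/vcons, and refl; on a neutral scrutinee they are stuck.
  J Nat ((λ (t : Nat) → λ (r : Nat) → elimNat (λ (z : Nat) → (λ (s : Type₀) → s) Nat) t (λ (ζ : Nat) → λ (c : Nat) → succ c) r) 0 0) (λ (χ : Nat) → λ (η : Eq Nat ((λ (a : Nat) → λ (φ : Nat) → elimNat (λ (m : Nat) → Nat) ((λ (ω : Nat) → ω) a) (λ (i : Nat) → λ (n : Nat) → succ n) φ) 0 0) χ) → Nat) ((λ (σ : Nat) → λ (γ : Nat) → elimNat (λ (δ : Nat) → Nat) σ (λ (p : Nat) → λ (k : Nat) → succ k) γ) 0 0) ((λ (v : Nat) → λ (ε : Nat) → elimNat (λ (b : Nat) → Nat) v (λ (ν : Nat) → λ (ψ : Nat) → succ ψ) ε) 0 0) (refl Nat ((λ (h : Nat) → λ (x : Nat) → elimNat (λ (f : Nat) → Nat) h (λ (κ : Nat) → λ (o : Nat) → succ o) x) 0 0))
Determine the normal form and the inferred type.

resulting normal form:
  0
type:
  Nat


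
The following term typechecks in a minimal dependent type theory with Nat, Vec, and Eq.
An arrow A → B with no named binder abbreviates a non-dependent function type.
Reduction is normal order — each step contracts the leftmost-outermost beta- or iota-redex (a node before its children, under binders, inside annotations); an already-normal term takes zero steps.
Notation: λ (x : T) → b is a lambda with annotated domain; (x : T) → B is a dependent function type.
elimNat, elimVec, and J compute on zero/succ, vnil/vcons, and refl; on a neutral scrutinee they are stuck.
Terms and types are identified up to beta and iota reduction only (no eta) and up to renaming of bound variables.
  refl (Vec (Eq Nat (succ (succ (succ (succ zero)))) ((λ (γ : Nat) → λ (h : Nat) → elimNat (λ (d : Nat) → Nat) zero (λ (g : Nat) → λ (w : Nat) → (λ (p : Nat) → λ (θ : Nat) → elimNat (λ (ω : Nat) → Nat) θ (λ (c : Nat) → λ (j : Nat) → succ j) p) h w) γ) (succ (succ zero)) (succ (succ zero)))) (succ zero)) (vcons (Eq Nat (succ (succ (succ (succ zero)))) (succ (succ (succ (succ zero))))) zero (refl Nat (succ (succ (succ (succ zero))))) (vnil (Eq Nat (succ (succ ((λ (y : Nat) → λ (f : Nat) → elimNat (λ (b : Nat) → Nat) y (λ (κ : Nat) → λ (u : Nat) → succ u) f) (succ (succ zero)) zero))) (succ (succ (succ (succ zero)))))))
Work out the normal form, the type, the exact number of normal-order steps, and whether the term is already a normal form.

normal form:
  refl (Vec (Eq Nat (succ (succ (succ (succ zero)))) (succ (succ (succ (succ zero))))) (succ zero)) (vcons (Eq Nat (succ (succ (succ (succ zero)))) (succ (succ (succ (succ zero))))) zero (refl Nat (succ (succ (succ (succ zero))))) (vnil (Eq Nat (succ (succ (succ (succ zero)))) (succ (succ (succ (succ zero)))))))
the term's type:
  Eq (Vec (Eq Nat (succ (succ (succ (succ zero)))) (succ (succ (succ (succ zero))))) (succ zero)) (vcons (Eq Nat (succ (succ (succ (succ zero)))) (succ (succ (succ (succ zero))))) zero (refl Nat (succ (succ (succ (succ zero))))) (vnil (Eq Nat (succ (succ (succ (succ zero)))) (succ (succ (succ (succ zero))))))) (vcons (Eq Nat (succ (succ (succ (succ zero)))) (succ (succ (succ (succ zero))))) zero (refl Nat (succ (succ (succ (succ zero))))) (vnil (Eq Nat (succ (succ (succ (succ zero)))) (succ (succ (succ (succ zero)))))))
reduction steps (normal order): 30
term was already normal: no
first contracted redex: a beta-redex


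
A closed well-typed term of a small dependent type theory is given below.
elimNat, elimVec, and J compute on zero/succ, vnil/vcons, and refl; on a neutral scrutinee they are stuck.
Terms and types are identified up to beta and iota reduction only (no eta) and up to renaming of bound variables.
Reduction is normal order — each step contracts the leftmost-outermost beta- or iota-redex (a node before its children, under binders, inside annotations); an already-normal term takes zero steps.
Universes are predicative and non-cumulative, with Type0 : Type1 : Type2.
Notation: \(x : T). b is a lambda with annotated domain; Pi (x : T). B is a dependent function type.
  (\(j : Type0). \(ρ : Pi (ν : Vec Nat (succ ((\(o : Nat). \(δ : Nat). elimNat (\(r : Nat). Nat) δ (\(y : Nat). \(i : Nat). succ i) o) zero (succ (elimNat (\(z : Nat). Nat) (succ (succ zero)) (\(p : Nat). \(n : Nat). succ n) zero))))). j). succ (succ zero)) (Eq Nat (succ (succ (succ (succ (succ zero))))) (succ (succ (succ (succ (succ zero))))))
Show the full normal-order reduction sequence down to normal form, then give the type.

normal-order reduction:
  (\(j : Type0). \(ρ : Pi (ν : Vec Nat (succ ((\(o : Nat). \(δ : Nat). elimNat (\(r : Nat). Nat) δ (\(y : Nat). \(i : Nat). succ i) o) zero (succ (elimNat (\(z : Nat). Nat) (succ (succ zero)) (\(p : Nat). \(n : Nat). succ n) zero))))). j). succ (succ zero)) (Eq Nat (succ (succ (succ (succ (succ zero))))) (succ (succ (succ (succ (succ zero))))))
  ~> \(j : Pi (ρ : Vec Nat (succ ((\(ν : Nat). \(o : Nat). elimNat (\(δ : Nat). Nat) o (\(r : Nat). \(y : Nat). succ y) ν) zero (succ (elimNat (\(i : Nat). Nat) (succ (succ zero)) (\(z : Nat). \(p : Nat). succ p) zero))))). Eq Nat (succ (succ (succ (succ (succ zero))))) (succ (succ (succ (succ (succ zero)))))). succ (succ zero)
  ~> \(j : Pi (ρ : Vec Nat (succ ((\(ν : Nat). elimNat (\(o : Nat). Nat) ν (\(δ : Nat). \(r : Nat). succ r) zero) (succ (elimNat (\(y : Nat). Nat) (succ (succ zero)) (\(i : Nat). \(z : Nat). succ z) zero))))). Eq Nat (succ (succ (succ (succ (succ zero))))) (succ (succ (succ (succ (succ zero)))))). succ (succ zero)
  ~> \(j : Pi (ρ : Vec Nat (succ (elimNat (\(ν : Nat). Nat) (succ (elimNat (\(o : Nat). Nat) (succ (succ zero)) (\(δ : Nat). \(r : Nat). succ r) zero)) (\(y : Nat). \(i : Nat). succ i) zero))). Eq Nat (succ (succ (succ (succ (succ zero))))) (succ (succ (succ (succ (succ zero)))))). succ (succ zero)
  ~> \(j : Pi (ρ : Vec Nat (succ (succ (elimNat (\(ν : Nat). Nat) (succ (succ zero)) (\(o : Nat). \(δ : Nat). succ δ) zero)))). Eq Nat (succ (succ (succ (succ (succ zero))))) (succ (succ (succ (succ (succ zero)))))). succ (succ zero)
  ~> \(j : Pi (ρ : Vec Nat (succ (succ (succ (succ zero))))). Eq Nat (succ (succ (succ (succ (succ zero))))) (succ (succ (succ (succ (succ zero)))))). succ (succ zero)
inferred type:
  Pi (j : Pi (ρ : Vec Nat (succ (succ (succ (succ zero))))). Eq Nat (succ (succ (succ (succ (succ zero))))) (succ (succ (succ (succ (succ zero)))))). Nat


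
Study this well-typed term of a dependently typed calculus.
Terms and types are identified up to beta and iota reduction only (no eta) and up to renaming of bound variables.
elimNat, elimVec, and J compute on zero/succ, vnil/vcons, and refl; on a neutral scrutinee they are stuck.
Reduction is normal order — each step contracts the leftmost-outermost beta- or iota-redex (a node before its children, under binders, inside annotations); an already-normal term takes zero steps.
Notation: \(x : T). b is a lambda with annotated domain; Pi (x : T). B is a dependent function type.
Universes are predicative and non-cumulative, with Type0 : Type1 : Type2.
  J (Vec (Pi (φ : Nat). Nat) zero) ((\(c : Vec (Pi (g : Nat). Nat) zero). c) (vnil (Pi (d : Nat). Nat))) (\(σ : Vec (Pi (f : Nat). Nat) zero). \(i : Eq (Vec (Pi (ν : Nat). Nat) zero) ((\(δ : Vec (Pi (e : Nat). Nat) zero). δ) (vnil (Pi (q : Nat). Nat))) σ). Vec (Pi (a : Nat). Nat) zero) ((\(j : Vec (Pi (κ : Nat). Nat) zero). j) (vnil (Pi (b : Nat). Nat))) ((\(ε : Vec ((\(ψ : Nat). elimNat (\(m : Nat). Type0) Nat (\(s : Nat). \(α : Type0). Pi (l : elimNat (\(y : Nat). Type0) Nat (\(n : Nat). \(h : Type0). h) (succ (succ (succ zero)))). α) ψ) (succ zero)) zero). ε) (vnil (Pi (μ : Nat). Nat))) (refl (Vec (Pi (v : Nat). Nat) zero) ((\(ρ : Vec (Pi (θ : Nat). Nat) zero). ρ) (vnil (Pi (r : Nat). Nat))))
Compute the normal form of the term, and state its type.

resulting normal form:
  vnil (Pi (φ : Nat). Nat)
the term's type:
  Vec (Pi (φ : Nat). Nat) zero
observation: 2 normal-order steps normalize the term, beginning with a J iota-redex.


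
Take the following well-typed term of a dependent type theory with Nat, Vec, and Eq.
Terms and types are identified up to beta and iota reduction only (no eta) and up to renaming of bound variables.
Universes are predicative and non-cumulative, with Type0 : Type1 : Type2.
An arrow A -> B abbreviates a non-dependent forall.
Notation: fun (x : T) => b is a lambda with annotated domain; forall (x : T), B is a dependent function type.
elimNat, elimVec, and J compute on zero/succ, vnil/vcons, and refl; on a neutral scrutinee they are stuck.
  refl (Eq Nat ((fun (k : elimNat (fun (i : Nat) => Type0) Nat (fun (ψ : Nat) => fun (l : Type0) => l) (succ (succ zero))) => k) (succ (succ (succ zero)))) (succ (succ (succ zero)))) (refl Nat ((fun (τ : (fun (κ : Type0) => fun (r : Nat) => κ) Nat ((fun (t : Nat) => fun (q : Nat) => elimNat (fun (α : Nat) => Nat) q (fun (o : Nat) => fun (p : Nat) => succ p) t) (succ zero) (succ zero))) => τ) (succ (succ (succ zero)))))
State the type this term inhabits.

inferred type:
  Eq (Eq Nat (succ (succ (succ zero))) (succ (succ (succ zero)))) (refl Nat (succ (succ (succ zero)))) (refl Nat (succ (succ (succ zero))))


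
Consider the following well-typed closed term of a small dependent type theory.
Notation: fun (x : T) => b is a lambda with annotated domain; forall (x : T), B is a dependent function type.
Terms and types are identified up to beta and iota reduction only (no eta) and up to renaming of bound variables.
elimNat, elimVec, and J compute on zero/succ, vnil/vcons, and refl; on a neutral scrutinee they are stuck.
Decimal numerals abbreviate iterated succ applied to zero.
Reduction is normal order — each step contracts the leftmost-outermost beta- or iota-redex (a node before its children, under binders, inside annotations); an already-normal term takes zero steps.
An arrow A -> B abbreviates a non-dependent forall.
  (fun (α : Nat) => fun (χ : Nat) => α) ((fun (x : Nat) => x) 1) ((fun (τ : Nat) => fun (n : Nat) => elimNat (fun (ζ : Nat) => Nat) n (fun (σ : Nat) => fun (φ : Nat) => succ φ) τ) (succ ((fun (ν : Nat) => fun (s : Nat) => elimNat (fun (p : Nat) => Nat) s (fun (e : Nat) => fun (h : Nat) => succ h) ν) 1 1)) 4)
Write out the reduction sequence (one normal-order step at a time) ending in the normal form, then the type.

normal-order reduction:
  (fun (α : Nat) => fun (χ : Nat) => α) ((fun (x : Nat) => x) 1) ((fun (τ : Nat) => fun (n : Nat) => elimNat (fun (ζ : Nat) => Nat) n (fun (σ : Nat) => fun (φ : Nat) => succ φ) τ) (succ ((fun (ν : Nat) => fun (s : Nat) => elimNat (fun (p : Nat) => Nat) s (fun (e : Nat) => fun (h : Nat) => succ h) ν) 1 1)) 4)
  ~> (fun (α : Nat) => (fun (χ : Nat) => χ) 1) ((fun (x : Nat) => fun (τ : Nat) => elimNat (fun (n : Nat) => Nat) τ (fun (ζ : Nat) => fun (σ : Nat) => succ σ) x) (succ ((fun (φ : Nat) => fun (ν : Nat) => elimNat (fun (s : Nat) => Nat) ν (fun (p : Nat) => fun (e : Nat) => succ e) φ) 1 1)) 4)
  ~> (fun (α : Nat) => α) 1
  ~> 1
type:
  Nat


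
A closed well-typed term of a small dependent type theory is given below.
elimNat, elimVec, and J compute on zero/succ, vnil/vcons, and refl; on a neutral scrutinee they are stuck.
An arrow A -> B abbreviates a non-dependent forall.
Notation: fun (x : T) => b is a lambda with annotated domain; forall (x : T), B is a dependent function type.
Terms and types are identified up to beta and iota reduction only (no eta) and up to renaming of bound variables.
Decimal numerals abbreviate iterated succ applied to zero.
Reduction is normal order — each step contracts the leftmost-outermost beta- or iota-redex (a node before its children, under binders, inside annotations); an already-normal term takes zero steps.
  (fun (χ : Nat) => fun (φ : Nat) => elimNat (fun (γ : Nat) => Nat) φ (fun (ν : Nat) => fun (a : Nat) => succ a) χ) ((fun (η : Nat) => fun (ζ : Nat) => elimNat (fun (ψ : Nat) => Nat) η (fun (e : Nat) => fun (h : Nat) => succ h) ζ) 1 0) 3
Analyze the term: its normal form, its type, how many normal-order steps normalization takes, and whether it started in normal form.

resulting normal form:
  4
type:
  Nat
normal-order step count: 9
term was already normal: no
first contracted redex: a beta-redex


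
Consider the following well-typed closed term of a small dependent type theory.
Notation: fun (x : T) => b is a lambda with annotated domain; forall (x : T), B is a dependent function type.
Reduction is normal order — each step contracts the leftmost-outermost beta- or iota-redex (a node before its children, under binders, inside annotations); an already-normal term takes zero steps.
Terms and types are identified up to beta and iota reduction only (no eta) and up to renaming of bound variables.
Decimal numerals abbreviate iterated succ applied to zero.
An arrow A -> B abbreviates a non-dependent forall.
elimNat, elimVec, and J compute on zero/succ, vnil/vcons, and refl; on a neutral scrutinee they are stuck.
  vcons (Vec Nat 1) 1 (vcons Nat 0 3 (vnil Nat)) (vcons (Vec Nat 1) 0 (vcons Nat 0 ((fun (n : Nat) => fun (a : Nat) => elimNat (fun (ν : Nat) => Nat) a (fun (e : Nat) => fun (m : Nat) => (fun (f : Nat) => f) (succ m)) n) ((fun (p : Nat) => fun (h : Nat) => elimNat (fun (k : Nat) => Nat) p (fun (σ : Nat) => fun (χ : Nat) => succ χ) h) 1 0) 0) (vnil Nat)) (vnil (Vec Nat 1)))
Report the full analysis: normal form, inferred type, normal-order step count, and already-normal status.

resulting normal form:
  vcons (Vec Nat 1) 1 (vcons Nat 0 3 (vnil Nat)) (vcons (Vec Nat 1) 0 (vcons Nat 0 1 (vnil Nat)) (vnil (Vec Nat 1)))
inferred type:
  Vec (Vec Nat 1) 2
normal-order step count: 10
started in normal form: no
first redex: a beta-redex


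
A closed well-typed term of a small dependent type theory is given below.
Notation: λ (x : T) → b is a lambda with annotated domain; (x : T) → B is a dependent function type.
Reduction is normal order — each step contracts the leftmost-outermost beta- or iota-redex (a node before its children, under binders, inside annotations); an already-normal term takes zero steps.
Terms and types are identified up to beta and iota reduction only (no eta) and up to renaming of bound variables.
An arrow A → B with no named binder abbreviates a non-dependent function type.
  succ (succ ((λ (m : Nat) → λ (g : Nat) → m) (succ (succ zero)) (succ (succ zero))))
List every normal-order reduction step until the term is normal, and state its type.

reduction (normal order):
  succ (succ ((λ (m : Nat) → λ (g : Nat) → m) (succ (succ zero)) (succ (succ zero))))
  ~> succ (succ ((λ (m : Nat) → succ (succ zero)) (succ (succ zero))))
  ~> succ (succ (succ (succ zero)))
type:
  Nat


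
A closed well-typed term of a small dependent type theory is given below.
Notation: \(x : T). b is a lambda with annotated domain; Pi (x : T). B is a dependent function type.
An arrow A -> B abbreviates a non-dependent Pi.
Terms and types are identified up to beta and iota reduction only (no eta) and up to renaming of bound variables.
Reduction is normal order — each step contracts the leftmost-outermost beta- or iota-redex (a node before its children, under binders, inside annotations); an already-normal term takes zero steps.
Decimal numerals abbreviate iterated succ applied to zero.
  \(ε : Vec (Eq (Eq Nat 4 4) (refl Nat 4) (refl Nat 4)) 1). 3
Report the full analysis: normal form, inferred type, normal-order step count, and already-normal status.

reduced normal form:
  \(ε : Vec (Eq (Eq Nat 4 4) (refl Nat 4) (refl Nat 4)) 1). 3
inferred type:
  Vec (Eq (Eq Nat 4 4) (refl Nat 4) (refl Nat 4)) 1 -> Nat
reduction steps (normal order): 0
started in normal form: yes
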